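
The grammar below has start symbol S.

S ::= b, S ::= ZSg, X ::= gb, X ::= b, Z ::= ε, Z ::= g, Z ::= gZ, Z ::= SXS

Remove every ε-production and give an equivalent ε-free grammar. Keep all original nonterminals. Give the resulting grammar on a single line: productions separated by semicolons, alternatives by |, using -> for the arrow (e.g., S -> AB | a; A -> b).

S -> b | Sg | ZSg; X -> b | gb; Z -> g | gZ | SXS

Nullable set: {Z}.
S -> ZSg: Z nullable, giving Sg | ZSg.
Drop Z -> ε.
Z -> gZ: Z nullable, giving g | gZ.
Unchanged (no nullable symbols): S -> b; X -> b; X -> gb; Z -> SXS; Z -> g.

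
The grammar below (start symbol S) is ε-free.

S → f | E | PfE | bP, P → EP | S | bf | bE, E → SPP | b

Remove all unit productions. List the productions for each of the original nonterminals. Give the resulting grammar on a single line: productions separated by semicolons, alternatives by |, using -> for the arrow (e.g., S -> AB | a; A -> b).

Unit productions: P->S, S->E.
Unit pairs (A ⇒* B via units): (P,E), (P,S), (S,E).
S: inherits non-unit rules of {E, S} → PfE | SPP | b | bP | f.
E: inherits non-unit rules of {E} → SPP | b.
P: inherits non-unit rules of {E, P, S} → EP | PfE | SPP | b | bE | bP | bf | f.

S -> b | f | bP | PfE | SPP; E -> b | SPP; P -> b | f | EP | bE | bP | bf | PfE | SPP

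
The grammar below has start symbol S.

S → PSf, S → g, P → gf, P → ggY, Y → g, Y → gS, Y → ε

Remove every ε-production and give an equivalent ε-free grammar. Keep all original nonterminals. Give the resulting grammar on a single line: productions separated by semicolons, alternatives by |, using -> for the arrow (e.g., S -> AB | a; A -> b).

Nullable set: {Y}.
P -> ggY: Y nullable, giving gg | ggY.
Drop Y -> ε.
Unchanged (no nullable symbols): S -> PSf; S -> g; P -> gf; Y -> g; Y -> gS.

S -> g | PSf; P -> gf | gg | ggY; Y -> g | gS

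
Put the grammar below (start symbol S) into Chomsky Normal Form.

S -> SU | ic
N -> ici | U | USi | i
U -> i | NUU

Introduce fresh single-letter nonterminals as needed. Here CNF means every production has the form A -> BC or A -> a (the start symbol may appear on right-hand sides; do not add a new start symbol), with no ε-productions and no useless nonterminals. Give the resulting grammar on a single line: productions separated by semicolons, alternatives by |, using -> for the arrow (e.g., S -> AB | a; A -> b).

S -> AB | SU; A -> i; B -> c; C -> BA; D -> UU; E -> SA; F -> UU; N -> i | AC | ND | UE; U -> i | NF

No ε-productions.
After unit-elimination: S -> SU | ic; N -> i | NUU | USi | ici; U -> i | NUU.
TERM: introduce B -> c, A -> i and substitute in every rule of length ≥2.
BIN: N -> ABA becomes N -> AC, C -> BA; N -> NUU becomes N -> ND, D -> UU; N -> USA becomes N -> UE, E -> SA; U -> NUU becomes U -> NF, F -> UU.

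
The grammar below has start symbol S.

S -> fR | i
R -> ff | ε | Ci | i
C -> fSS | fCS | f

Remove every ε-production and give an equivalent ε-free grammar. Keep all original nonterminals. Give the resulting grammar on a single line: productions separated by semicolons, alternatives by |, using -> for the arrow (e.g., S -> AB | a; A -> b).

Nullable set: {R}.
S -> fR: R nullable, giving f | fR.
Drop R -> ε.
Unchanged (no nullable symbols): S -> i; C -> f; C -> fCS; C -> fSS; R -> Ci; R -> ff; R -> i.

S -> f | i | fR; C -> f | fCS | fSS; R -> i | Ci | ff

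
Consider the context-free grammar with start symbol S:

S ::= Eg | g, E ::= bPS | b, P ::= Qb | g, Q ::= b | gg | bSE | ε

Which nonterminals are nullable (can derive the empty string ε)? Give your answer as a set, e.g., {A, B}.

{Q}

Directly nullable (have an ε-rule): {Q}.
Not nullable: E, P, S — each has a terminal in every rule's right-hand side or depends on a non-nullable symbol.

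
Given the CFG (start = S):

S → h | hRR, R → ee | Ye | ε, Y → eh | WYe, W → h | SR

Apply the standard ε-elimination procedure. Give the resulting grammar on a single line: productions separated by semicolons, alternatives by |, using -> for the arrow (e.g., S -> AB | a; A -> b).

S -> h | hR | hRR; R -> Ye | ee; W -> S | h | SR; Y -> eh | WYe

Nullable set: {R}.
S -> hRR: R, R nullable, giving h | hR | hRR.
Drop R -> ε.
W -> SR: R nullable, giving S | SR.
Unchanged (no nullable symbols): S -> h; R -> Ye; R -> ee; W -> h; Y -> WYe; Y -> eh.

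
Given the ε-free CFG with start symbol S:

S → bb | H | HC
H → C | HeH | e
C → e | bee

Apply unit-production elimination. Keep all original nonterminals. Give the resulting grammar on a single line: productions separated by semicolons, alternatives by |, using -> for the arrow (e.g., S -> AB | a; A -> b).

Unit productions: H->C, S->H.
Unit pairs (A ⇒* B via units): (H,C), (S,C), (S,H).
S: inherits non-unit rules of {C, H, S} → HC | HeH | bb | bee | e.
C: inherits non-unit rules of {C} → bee | e.
H: inherits non-unit rules of {C, H} → HeH | bee | e.

S -> e | HC | bb | HeH | bee; C -> e | bee; H -> e | HeH | bee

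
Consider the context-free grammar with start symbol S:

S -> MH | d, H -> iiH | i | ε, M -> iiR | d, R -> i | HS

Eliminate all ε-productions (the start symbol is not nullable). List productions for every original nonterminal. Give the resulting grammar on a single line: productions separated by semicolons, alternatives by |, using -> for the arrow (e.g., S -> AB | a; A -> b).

S -> M | d | MH; H -> i | ii | iiH; M -> d | iiR; R -> S | i | HS

Nullable set: {H}.
S -> MH: H nullable, giving M | MH.
Drop H -> ε.
H -> iiH: H nullable, giving ii | iiH.
R -> HS: H nullable, giving HS | S.
Unchanged (no nullable symbols): S -> d; H -> i; M -> d; M -> iiR; R -> i.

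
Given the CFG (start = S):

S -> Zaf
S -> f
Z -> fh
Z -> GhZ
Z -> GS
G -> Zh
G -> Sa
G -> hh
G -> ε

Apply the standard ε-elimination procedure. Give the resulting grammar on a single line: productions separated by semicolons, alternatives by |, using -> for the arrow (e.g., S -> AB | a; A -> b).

Nullable set: {G}.
Drop G -> ε.
Z -> GS: G nullable, giving GS | S.
Z -> GhZ: G nullable, giving GhZ | hZ.
Unchanged (no nullable symbols): S -> Zaf; S -> f; G -> Sa; G -> Zh; G -> hh; Z -> fh.

S -> f | Zaf; G -> Sa | Zh | hh; Z -> S | GS | fh | hZ | GhZ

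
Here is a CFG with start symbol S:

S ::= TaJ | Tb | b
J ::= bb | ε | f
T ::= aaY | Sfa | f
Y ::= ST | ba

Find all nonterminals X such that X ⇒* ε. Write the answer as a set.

{J}

Directly nullable (have an ε-rule): {J}.
Not nullable: S, T, Y — each has a terminal in every rule's right-hand side or depends on a non-nullable symbol.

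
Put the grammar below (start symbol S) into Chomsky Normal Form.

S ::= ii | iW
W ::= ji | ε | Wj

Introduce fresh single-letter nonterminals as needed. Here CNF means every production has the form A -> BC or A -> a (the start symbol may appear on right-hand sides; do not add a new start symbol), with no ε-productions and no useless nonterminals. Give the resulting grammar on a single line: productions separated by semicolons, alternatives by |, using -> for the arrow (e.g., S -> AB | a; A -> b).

S -> i | AA | AW; A -> i; B -> j; W -> j | BA | WB

Nullable: {W}; after ε-elimination: S -> i | iW | ii; W -> j | Wj | ji.
No unit productions to eliminate.
TERM: introduce A -> i, B -> j and substitute in every rule of length ≥2.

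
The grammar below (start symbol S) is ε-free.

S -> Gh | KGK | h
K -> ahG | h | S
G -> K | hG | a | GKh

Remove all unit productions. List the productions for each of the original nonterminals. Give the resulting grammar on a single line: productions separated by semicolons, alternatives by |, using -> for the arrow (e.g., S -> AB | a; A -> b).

S -> h | Gh | KGK; G -> a | h | Gh | hG | GKh | KGK | ahG; K -> h | Gh | KGK | ahG

Unit productions: G->K, K->S.
Unit pairs (A ⇒* B via units): (G,K), (G,S), (K,S).
S: inherits non-unit rules of {S} → Gh | KGK | h.
G: inherits non-unit rules of {G, K, S} → GKh | Gh | KGK | a | ahG | h | hG.
K: inherits non-unit rules of {K, S} → Gh | KGK | ahG | h.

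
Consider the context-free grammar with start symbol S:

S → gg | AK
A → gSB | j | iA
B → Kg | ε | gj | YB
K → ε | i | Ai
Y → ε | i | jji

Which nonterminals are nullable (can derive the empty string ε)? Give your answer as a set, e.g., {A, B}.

{B, K, Y}

Directly nullable (have an ε-rule): {B, K, Y}.
Not nullable: A, S — each has a terminal in every rule's right-hand side or depends on a non-nullable symbol.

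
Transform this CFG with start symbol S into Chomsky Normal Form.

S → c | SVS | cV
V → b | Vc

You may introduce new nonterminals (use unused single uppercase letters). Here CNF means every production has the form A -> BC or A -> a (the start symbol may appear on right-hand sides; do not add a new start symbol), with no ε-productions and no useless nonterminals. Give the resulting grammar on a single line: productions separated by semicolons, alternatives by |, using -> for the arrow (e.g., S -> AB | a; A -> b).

S -> c | AV | SB; A -> c; B -> VS; V -> b | VA

No ε-productions.
No unit productions to eliminate.
TERM: introduce A -> c and substitute in every rule of length ≥2.
BIN: S -> SVS becomes S -> SB, B -> VS.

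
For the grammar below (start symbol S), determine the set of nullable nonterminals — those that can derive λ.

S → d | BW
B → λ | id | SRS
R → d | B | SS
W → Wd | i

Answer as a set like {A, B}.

Directly nullable (have an ε-rule): {B}.
R is nullable via R -> B (every symbol on the right is already known nullable).
Not nullable: S, W — each has a terminal in every rule's right-hand side or depends on a non-nullable symbol.

{B, R}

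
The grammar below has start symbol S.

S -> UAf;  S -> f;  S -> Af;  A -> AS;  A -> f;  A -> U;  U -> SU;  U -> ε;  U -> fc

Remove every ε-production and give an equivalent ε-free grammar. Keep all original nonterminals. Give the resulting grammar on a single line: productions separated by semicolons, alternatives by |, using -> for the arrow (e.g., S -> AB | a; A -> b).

Nullable set: {A, U}.
S -> Af: A nullable, giving Af | f.
S -> UAf: U, A nullable, giving Af | UAf | Uf | f.
A -> AS: A nullable, giving AS | S.
A -> U: U nullable, giving U.
Drop U -> ε.
U -> SU: U nullable, giving S | SU.
Unchanged (no nullable symbols): S -> f; A -> f; U -> fc.

S -> f | Af | Uf | UAf; A -> S | U | f | AS; U -> S | SU | fc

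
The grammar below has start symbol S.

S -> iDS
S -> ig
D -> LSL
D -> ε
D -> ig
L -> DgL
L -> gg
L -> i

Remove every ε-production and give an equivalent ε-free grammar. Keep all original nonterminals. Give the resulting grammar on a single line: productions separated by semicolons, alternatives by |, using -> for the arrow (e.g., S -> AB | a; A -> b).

Nullable set: {D}.
S -> iDS: D nullable, giving iDS | iS.
Drop D -> ε.
L -> DgL: D nullable, giving DgL | gL.
Unchanged (no nullable symbols): S -> ig; D -> LSL; D -> ig; L -> gg; L -> i.

S -> iS | ig | iDS; D -> ig | LSL; L -> i | gL | gg | DgL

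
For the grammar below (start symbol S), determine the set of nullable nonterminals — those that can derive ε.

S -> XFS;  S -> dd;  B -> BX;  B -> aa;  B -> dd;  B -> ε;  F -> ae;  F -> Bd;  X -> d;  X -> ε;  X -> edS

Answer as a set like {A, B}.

Directly nullable (have an ε-rule): {B, X}.
Not nullable: F, S — each has a terminal in every rule's right-hand side or depends on a non-nullable symbol.

{B, X}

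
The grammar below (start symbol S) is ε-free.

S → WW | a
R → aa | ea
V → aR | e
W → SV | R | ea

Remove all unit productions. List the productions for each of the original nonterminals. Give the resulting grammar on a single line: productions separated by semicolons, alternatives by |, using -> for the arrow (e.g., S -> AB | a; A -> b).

Unit productions: W->R.
Unit pairs (A ⇒* B via units): (W,R).
S: inherits non-unit rules of {S} → WW | a.
R: inherits non-unit rules of {R} → aa | ea.
V: inherits non-unit rules of {V} → aR | e.
W: inherits non-unit rules of {R, W} → SV | aa | ea.

S -> a | WW; R -> aa | ea; V -> e | aR; W -> SV | aa | ea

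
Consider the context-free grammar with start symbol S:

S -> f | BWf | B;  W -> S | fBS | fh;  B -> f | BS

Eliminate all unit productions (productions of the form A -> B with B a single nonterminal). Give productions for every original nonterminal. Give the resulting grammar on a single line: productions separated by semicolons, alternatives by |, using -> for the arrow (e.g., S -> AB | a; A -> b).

S -> f | BS | BWf; B -> f | BS; W -> f | BS | fh | BWf | fBS

Unit productions: S->B, W->S.
Unit pairs (A ⇒* B via units): (S,B), (W,B), (W,S).
S: inherits non-unit rules of {B, S} → BS | BWf | f.
B: inherits non-unit rules of {B} → BS | f.
W: inherits non-unit rules of {B, S, W} → BS | BWf | f | fBS | fh.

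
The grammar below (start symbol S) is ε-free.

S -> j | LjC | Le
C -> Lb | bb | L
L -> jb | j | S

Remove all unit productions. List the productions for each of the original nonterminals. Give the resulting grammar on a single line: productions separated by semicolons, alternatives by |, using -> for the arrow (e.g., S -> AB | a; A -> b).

S -> j | Le | LjC; C -> j | Lb | Le | bb | jb | LjC; L -> j | Le | jb | LjC

Unit productions: C->L, L->S.
Unit pairs (A ⇒* B via units): (C,L), (C,S), (L,S).
S: inherits non-unit rules of {S} → Le | LjC | j.
C: inherits non-unit rules of {C, L, S} → Lb | Le | LjC | bb | j | jb.
L: inherits non-unit rules of {L, S} → Le | LjC | j | jb.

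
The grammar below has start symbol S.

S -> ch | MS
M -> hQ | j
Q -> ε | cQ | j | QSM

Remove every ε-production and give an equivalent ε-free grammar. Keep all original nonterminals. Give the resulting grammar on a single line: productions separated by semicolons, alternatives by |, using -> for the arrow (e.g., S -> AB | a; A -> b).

S -> MS | ch; M -> h | j | hQ; Q -> c | j | SM | cQ | QSM

Nullable set: {Q}.
M -> hQ: Q nullable, giving h | hQ.
Drop Q -> ε.
Q -> QSM: Q nullable, giving QSM | SM.
Q -> cQ: Q nullable, giving c | cQ.
Unchanged (no nullable symbols): S -> MS; S -> ch; M -> j; Q -> j.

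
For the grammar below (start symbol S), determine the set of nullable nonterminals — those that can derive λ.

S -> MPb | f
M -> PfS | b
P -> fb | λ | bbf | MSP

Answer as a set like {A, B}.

{P}

Directly nullable (have an ε-rule): {P}.
Not nullable: M, S — each has a terminal in every rule's right-hand side or depends on a non-nullable symbol.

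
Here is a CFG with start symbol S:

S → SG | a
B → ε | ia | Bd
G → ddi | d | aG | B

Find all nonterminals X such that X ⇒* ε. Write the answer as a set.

Directly nullable (have an ε-rule): {B}.
G is nullable via G -> B (every symbol on the right is already known nullable).
Not nullable: S — each has a terminal in every rule's right-hand side or depends on a non-nullable symbol.

{B, G}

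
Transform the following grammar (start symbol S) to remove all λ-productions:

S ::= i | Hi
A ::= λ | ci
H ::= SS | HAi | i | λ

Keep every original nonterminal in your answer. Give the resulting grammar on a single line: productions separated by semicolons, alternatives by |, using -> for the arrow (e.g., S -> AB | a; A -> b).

S -> i | Hi; A -> ci; H -> i | Ai | Hi | SS | HAi

Nullable set: {A, H}.
S -> Hi: H nullable, giving Hi | i.
Drop A -> λ.
Drop H -> λ.
H -> HAi: H, A nullable, giving Ai | HAi | Hi | i.
Unchanged (no nullable symbols): S -> i; A -> ci; H -> SS; H -> i.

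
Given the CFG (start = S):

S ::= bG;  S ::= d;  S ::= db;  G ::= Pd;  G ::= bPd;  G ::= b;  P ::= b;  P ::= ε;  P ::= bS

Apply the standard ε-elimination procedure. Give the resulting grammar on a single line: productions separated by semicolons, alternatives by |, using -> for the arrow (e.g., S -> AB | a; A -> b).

Nullable set: {P}.
G -> Pd: P nullable, giving Pd | d.
G -> bPd: P nullable, giving bPd | bd.
Drop P -> ε.
Unchanged (no nullable symbols): S -> bG; S -> d; S -> db; G -> b; P -> b; P -> bS.

S -> d | bG | db; G -> b | d | Pd | bd | bPd; P -> b | bS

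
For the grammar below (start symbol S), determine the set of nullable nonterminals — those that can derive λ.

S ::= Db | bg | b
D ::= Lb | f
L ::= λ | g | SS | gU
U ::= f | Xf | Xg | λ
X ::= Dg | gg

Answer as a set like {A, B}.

Directly nullable (have an ε-rule): {L, U}.
Not nullable: D, S, X — each has a terminal in every rule's right-hand side or depends on a non-nullable symbol.

{L, U}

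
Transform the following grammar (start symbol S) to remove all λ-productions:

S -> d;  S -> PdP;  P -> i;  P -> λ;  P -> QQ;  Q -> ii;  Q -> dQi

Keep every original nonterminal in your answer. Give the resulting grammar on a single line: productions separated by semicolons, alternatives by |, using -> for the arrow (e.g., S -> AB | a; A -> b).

S -> d | Pd | dP | PdP; P -> i | QQ; Q -> ii | dQi

Nullable set: {P}.
S -> PdP: P, P nullable, giving Pd | PdP | d | dP.
Drop P -> λ.
Unchanged (no nullable symbols): S -> d; P -> QQ; P -> i; Q -> dQi; Q -> ii.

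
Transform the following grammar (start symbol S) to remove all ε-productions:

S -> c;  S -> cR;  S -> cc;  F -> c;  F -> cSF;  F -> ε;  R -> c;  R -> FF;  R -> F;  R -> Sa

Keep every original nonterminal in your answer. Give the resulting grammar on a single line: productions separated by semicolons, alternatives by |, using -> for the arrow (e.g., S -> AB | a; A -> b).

S -> c | cR | cc; F -> c | cS | cSF; R -> F | c | FF | Sa

Nullable set: {F, R}.
S -> cR: R nullable, giving c | cR.
Drop F -> ε.
F -> cSF: F nullable, giving cS | cSF.
R -> F: F nullable, giving F.
R -> FF: F, F nullable, giving F | FF.
Unchanged (no nullable symbols): S -> c; S -> cc; F -> c; R -> Sa; R -> c.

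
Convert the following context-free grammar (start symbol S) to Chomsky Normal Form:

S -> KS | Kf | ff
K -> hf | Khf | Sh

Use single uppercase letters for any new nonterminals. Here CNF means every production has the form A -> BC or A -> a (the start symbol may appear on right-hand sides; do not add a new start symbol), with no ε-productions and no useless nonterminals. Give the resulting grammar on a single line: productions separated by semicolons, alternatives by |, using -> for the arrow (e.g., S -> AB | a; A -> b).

S -> BB | KB | KS; A -> h; B -> f; C -> AB; K -> AB | KC | SA

No ε-productions.
No unit productions to eliminate.
TERM: introduce B -> f, A -> h and substitute in every rule of length ≥2.
BIN: K -> KAB becomes K -> KC, C -> AB.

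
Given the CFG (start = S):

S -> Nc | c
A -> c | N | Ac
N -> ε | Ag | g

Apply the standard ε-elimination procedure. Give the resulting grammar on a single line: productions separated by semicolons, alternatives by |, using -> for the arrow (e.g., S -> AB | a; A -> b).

S -> c | Nc; A -> N | c | Ac; N -> g | Ag

Nullable set: {A, N}.
S -> Nc: N nullable, giving Nc | c.
A -> Ac: A nullable, giving Ac | c.
A -> N: N nullable, giving N.
Drop N -> ε.
N -> Ag: A nullable, giving Ag | g.
Unchanged (no nullable symbols): S -> c; A -> c; N -> g.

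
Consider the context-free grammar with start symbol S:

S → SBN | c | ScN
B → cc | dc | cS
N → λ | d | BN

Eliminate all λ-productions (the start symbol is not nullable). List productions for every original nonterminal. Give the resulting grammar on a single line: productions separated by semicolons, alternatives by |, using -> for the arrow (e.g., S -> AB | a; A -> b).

Nullable set: {N}.
S -> SBN: N nullable, giving SB | SBN.
S -> ScN: N nullable, giving Sc | ScN.
Drop N -> λ.
N -> BN: N nullable, giving B | BN.
Unchanged (no nullable symbols): S -> c; B -> cS; B -> cc; B -> dc; N -> d.

S -> c | SB | Sc | SBN | ScN; B -> cS | cc | dc; N -> B | d | BN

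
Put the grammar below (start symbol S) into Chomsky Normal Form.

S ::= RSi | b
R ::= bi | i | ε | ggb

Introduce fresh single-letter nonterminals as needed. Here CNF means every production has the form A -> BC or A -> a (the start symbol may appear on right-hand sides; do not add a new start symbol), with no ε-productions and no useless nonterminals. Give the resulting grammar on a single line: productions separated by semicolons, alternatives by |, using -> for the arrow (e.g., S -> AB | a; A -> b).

S -> b | RE | SB; A -> b; B -> i; C -> g; D -> CA; E -> SB; R -> i | AB | CD

Nullable: {R}; after ε-elimination: S -> b | Si | RSi; R -> i | bi | ggb.
No unit productions to eliminate.
TERM: introduce A -> b, C -> g, B -> i and substitute in every rule of length ≥2.
BIN: R -> CCA becomes R -> CD, D -> CA; S -> RSB becomes S -> RE, E -> SB.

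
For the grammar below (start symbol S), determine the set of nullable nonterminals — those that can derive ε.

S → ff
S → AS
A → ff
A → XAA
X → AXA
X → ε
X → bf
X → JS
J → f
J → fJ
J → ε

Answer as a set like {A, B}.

Directly nullable (have an ε-rule): {J, X}.
Not nullable: A, S — each has a terminal in every rule's right-hand side or depends on a non-nullable symbol.

{J, X}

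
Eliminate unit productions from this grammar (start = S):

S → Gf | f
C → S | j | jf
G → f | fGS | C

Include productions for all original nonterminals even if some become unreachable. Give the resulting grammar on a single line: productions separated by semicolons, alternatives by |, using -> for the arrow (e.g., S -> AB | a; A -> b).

S -> f | Gf; C -> f | j | Gf | jf; G -> f | j | Gf | jf | fGS

Unit productions: C->S, G->C.
Unit pairs (A ⇒* B via units): (C,S), (G,C), (G,S).
S: inherits non-unit rules of {S} → Gf | f.
C: inherits non-unit rules of {C, S} → Gf | f | j | jf.
G: inherits non-unit rules of {C, G, S} → Gf | f | fGS | j | jf.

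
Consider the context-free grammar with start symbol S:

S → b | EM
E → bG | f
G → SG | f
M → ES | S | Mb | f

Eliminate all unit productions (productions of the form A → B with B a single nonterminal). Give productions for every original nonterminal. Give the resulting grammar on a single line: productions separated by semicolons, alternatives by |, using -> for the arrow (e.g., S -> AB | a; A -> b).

S -> b | EM; E -> f | bG; G -> f | SG; M -> b | f | EM | ES | Mb

Unit productions: M->S.
Unit pairs (A ⇒* B via units): (M,S).
S: inherits non-unit rules of {S} → EM | b.
E: inherits non-unit rules of {E} → bG | f.
G: inherits non-unit rules of {G} → SG | f.
M: inherits non-unit rules of {M, S} → EM | ES | Mb | b | f.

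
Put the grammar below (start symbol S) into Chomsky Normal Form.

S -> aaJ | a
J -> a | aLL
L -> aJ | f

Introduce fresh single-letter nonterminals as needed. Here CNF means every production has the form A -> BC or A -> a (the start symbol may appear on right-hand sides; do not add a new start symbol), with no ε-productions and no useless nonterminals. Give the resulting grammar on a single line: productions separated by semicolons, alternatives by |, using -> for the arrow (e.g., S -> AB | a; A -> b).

No ε-productions.
No unit productions to eliminate.
TERM: introduce A -> a and substitute in every rule of length ≥2.
BIN: J -> ALL becomes J -> AB, B -> LL; S -> AAJ becomes S -> AC, C -> AJ.

S -> a | AC; A -> a; B -> LL; C -> AJ; J -> a | AB; L -> f | AJ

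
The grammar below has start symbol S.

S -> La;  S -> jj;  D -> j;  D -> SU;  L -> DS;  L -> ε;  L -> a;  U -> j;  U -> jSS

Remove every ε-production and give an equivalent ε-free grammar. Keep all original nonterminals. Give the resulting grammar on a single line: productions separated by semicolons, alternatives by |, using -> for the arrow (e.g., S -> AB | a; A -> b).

Nullable set: {L}.
S -> La: L nullable, giving La | a.
Drop L -> ε.
Unchanged (no nullable symbols): S -> jj; D -> SU; D -> j; L -> DS; L -> a; U -> j; U -> jSS.

S -> a | La | jj; D -> j | SU; L -> a | DS; U -> j | jSS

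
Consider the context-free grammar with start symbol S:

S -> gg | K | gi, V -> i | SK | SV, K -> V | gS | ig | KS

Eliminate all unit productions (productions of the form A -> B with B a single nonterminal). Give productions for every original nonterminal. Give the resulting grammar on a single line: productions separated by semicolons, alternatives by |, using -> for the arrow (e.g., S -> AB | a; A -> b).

Unit productions: K->V, S->K.
Unit pairs (A ⇒* B via units): (K,V), (S,K), (S,V).
S: inherits non-unit rules of {K, S, V} → KS | SK | SV | gS | gg | gi | i | ig.
K: inherits non-unit rules of {K, V} → KS | SK | SV | gS | i | ig.
V: inherits non-unit rules of {V} → SK | SV | i.

S -> i | KS | SK | SV | gS | gg | gi | ig; K -> i | KS | SK | SV | gS | ig; V -> i | SK | SV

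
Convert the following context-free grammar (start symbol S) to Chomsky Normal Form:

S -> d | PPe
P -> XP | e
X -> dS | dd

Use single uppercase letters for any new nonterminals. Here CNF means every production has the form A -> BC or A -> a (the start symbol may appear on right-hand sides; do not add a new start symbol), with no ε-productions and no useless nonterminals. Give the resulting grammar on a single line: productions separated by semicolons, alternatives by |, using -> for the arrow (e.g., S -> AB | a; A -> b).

No ε-productions.
No unit productions to eliminate.
TERM: introduce B -> d, A -> e and substitute in every rule of length ≥2.
BIN: S -> PPA becomes S -> PC, C -> PA.

S -> d | PC; A -> e; B -> d; C -> PA; P -> e | XP; X -> BB | BS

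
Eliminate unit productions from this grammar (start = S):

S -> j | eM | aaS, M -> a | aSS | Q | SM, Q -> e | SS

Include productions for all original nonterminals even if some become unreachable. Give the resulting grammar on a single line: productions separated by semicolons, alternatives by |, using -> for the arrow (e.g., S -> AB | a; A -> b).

Unit productions: M->Q.
Unit pairs (A ⇒* B via units): (M,Q).
S: inherits non-unit rules of {S} → aaS | eM | j.
M: inherits non-unit rules of {M, Q} → SM | SS | a | aSS | e.
Q: inherits non-unit rules of {Q} → SS | e.

S -> j | eM | aaS; M -> a | e | SM | SS | aSS; Q -> e | SS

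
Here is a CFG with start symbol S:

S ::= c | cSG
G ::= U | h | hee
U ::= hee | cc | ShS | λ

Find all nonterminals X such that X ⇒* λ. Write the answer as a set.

{G, U}

Directly nullable (have an ε-rule): {U}.
G is nullable via G -> U (every symbol on the right is already known nullable).
Not nullable: S — each has a terminal in every rule's right-hand side or depends on a non-nullable symbol.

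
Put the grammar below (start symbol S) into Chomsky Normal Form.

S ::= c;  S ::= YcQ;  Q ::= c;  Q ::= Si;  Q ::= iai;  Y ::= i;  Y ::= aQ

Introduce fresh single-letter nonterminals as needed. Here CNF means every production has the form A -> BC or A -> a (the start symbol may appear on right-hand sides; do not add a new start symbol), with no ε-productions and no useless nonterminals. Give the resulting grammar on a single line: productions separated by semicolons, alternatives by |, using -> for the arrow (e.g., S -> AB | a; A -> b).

S -> c | YE; A -> i; B -> a; C -> c; D -> BA; E -> CQ; Q -> c | AD | SA; Y -> i | BQ

No ε-productions.
No unit productions to eliminate.
TERM: introduce B -> a, C -> c, A -> i and substitute in every rule of length ≥2.
BIN: Q -> ABA becomes Q -> AD, D -> BA; S -> YCQ becomes S -> YE, E -> CQ.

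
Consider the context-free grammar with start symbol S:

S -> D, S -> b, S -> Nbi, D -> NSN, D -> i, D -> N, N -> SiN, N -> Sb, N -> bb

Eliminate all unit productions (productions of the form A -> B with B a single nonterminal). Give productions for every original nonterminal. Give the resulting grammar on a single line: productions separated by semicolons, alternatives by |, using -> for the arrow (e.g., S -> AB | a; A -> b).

Unit productions: D->N, S->D.
Unit pairs (A ⇒* B via units): (D,N), (S,D), (S,N).
S: inherits non-unit rules of {D, N, S} → NSN | Nbi | Sb | SiN | b | bb | i.
D: inherits non-unit rules of {D, N} → NSN | Sb | SiN | bb | i.
N: inherits non-unit rules of {N} → Sb | SiN | bb.

S -> b | i | Sb | bb | NSN | Nbi | SiN; D -> i | Sb | bb | NSN | SiN; N -> Sb | bb | SiN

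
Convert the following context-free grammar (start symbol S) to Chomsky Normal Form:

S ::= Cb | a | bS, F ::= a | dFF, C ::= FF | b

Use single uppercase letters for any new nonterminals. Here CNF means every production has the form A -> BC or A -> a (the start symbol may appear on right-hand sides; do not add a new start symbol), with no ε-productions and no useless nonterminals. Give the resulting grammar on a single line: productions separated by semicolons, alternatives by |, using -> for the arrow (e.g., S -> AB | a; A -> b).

No ε-productions.
No unit productions to eliminate.
TERM: introduce B -> b, A -> d and substitute in every rule of length ≥2.
BIN: F -> AFF becomes F -> AD, D -> FF.

S -> a | BS | CB; A -> d; B -> b; C -> b | FF; D -> FF; F -> a | AD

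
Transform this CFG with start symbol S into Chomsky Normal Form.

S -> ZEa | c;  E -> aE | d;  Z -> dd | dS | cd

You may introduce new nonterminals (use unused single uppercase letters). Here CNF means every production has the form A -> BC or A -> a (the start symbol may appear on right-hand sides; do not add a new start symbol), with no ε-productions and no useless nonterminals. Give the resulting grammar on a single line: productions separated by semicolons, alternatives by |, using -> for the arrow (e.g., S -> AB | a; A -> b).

No ε-productions.
No unit productions to eliminate.
TERM: introduce A -> a, B -> c, C -> d and substitute in every rule of length ≥2.
BIN: S -> ZEA becomes S -> ZD, D -> EA.

S -> c | ZD; A -> a; B -> c; C -> d; D -> EA; E -> d | AE; Z -> BC | CC | CS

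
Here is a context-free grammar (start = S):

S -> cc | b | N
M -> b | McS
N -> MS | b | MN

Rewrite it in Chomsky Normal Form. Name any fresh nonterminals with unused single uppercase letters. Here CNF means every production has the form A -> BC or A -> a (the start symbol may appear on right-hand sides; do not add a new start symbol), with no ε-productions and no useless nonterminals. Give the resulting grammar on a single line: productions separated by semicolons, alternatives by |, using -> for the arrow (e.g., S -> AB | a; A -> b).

No ε-productions.
After unit-elimination: S -> b | MN | MS | cc; M -> b | McS; N -> b | MN | MS.
TERM: introduce A -> c and substitute in every rule of length ≥2.
BIN: M -> MAS becomes M -> MB, B -> AS.

S -> b | AA | MN | MS; A -> c; B -> AS; M -> b | MB; N -> b | MN | MS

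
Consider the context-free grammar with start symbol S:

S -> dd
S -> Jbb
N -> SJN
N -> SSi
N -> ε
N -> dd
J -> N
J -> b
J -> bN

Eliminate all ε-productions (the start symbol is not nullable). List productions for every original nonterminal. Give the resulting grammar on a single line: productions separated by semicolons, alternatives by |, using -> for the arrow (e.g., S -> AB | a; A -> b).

Nullable set: {J, N}.
S -> Jbb: J nullable, giving Jbb | bb.
J -> N: N nullable, giving N.
J -> bN: N nullable, giving b | bN.
Drop N -> ε.
N -> SJN: J, N nullable, giving S | SJ | SJN | SN.
Unchanged (no nullable symbols): S -> dd; J -> b; N -> SSi; N -> dd.

S -> bb | dd | Jbb; J -> N | b | bN; N -> S | SJ | SN | dd | SJN | SSi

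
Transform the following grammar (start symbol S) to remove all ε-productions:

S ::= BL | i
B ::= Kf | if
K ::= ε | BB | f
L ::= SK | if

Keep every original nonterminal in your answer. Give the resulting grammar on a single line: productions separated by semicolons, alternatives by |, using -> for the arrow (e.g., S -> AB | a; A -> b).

Nullable set: {K}.
B -> Kf: K nullable, giving Kf | f.
Drop K -> ε.
L -> SK: K nullable, giving S | SK.
Unchanged (no nullable symbols): S -> BL; S -> i; B -> if; K -> BB; K -> f; L -> if.

S -> i | BL; B -> f | Kf | if; K -> f | BB; L -> S | SK | if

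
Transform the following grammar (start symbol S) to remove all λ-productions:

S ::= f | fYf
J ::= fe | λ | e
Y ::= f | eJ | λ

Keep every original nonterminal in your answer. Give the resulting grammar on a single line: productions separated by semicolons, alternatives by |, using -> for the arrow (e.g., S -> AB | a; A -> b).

Nullable set: {J, Y}.
S -> fYf: Y nullable, giving fYf | ff.
Drop J -> λ.
Drop Y -> λ.
Y -> eJ: J nullable, giving e | eJ.
Unchanged (no nullable symbols): S -> f; J -> e; J -> fe; Y -> f.

S -> f | ff | fYf; J -> e | fe; Y -> e | f | eJ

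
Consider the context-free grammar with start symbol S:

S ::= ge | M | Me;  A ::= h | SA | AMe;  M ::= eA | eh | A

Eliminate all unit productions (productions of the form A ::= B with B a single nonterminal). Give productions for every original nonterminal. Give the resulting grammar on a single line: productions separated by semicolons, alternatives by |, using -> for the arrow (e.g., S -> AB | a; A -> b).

S -> h | Me | SA | eA | eh | ge | AMe; A -> h | SA | AMe; M -> h | SA | eA | eh | AMe

Unit productions: M->A, S->M.
Unit pairs (A ⇒* B via units): (M,A), (S,A), (S,M).
S: inherits non-unit rules of {A, M, S} → AMe | Me | SA | eA | eh | ge | h.
A: inherits non-unit rules of {A} → AMe | SA | h.
M: inherits non-unit rules of {A, M} → AMe | SA | eA | eh | h.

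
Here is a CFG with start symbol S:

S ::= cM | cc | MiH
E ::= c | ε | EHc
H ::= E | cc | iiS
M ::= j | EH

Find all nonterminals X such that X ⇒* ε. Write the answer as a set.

Directly nullable (have an ε-rule): {E}.
H is nullable via H -> E (every symbol on the right is already known nullable).
M is nullable via M -> EH (every symbol on the right is already known nullable).
Not nullable: S — each has a terminal in every rule's right-hand side or depends on a non-nullable symbol.

{E, H, M}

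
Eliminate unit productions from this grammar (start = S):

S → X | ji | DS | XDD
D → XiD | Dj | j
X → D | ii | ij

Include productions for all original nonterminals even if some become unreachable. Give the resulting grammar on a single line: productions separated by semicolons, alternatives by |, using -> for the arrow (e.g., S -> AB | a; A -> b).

S -> j | DS | Dj | ii | ij | ji | XDD | XiD; D -> j | Dj | XiD; X -> j | Dj | ii | ij | XiD

Unit productions: S->X, X->D.
Unit pairs (A ⇒* B via units): (S,D), (S,X), (X,D).
S: inherits non-unit rules of {D, S, X} → DS | Dj | XDD | XiD | ii | ij | j | ji.
D: inherits non-unit rules of {D} → Dj | XiD | j.
X: inherits non-unit rules of {D, X} → Dj | XiD | ii | ij | j.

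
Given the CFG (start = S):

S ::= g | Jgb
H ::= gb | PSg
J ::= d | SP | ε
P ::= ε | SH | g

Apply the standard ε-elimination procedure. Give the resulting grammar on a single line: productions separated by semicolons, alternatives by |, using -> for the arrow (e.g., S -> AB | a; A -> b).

S -> g | gb | Jgb; H -> Sg | gb | PSg; J -> S | d | SP; P -> g | SH

Nullable set: {J, P}.
S -> Jgb: J nullable, giving Jgb | gb.
H -> PSg: P nullable, giving PSg | Sg.
Drop J -> ε.
J -> SP: P nullable, giving S | SP.
Drop P -> ε.
Unchanged (no nullable symbols): S -> g; H -> gb; J -> d; P -> SH; P -> g.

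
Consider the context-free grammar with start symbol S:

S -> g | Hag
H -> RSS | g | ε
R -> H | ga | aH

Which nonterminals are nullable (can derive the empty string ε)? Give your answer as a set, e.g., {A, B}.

{H, R}

Directly nullable (have an ε-rule): {H}.
R is nullable via R -> H (every symbol on the right is already known nullable).
Not nullable: S — each has a terminal in every rule's right-hand side or depends on a non-nullable symbol.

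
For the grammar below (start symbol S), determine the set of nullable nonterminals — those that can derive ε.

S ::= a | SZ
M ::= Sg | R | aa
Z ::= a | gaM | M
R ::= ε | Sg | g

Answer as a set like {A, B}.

{M, R, Z}

Directly nullable (have an ε-rule): {R}.
M is nullable via M -> R (every symbol on the right is already known nullable).
Z is nullable via Z -> M (every symbol on the right is already known nullable).
Not nullable: S — each has a terminal in every rule's right-hand side or depends on a non-nullable symbol.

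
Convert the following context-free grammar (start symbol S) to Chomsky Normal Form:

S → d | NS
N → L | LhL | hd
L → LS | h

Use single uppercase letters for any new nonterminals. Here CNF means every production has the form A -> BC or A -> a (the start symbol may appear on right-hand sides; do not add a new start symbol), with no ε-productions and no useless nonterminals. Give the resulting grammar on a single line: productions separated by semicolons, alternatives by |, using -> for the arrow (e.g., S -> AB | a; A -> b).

S -> d | NS; A -> h; B -> d; C -> AL; L -> h | LS; N -> h | AB | LC | LS

No ε-productions.
After unit-elimination: S -> d | NS; L -> h | LS; N -> h | LS | hd | LhL.
TERM: introduce B -> d, A -> h and substitute in every rule of length ≥2.
BIN: N -> LAL becomes N -> LC, C -> AL.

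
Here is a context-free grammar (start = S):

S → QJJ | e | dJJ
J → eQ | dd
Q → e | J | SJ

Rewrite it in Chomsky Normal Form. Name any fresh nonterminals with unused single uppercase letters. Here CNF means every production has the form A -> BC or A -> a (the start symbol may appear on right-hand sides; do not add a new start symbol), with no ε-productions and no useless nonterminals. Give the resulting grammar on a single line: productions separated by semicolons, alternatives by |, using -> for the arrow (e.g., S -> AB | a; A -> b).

No ε-productions.
After unit-elimination: S -> e | QJJ | dJJ; J -> dd | eQ; Q -> e | SJ | dd | eQ.
TERM: introduce A -> d, B -> e and substitute in every rule of length ≥2.
BIN: S -> AJJ becomes S -> AC, C -> JJ; S -> QJJ becomes S -> QD, D -> JJ.

S -> e | AC | QD; A -> d; B -> e; C -> JJ; D -> JJ; J -> AA | BQ; Q -> e | AA | BQ | SJ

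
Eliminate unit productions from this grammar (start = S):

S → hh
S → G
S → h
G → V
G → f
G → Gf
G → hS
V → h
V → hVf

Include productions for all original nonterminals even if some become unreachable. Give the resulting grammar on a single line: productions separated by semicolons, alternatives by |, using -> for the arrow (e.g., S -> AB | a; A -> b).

S -> f | h | Gf | hS | hh | hVf; G -> f | h | Gf | hS | hVf; V -> h | hVf

Unit productions: G->V, S->G.
Unit pairs (A ⇒* B via units): (G,V), (S,G), (S,V).
S: inherits non-unit rules of {G, S, V} → Gf | f | h | hS | hVf | hh.
G: inherits non-unit rules of {G, V} → Gf | f | h | hS | hVf.
V: inherits non-unit rules of {V} → h | hVf.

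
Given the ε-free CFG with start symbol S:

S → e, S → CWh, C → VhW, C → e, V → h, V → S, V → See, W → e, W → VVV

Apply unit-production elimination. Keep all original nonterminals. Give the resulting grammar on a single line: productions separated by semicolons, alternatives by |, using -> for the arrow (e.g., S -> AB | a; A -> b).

Unit productions: V->S.
Unit pairs (A ⇒* B via units): (V,S).
S: inherits non-unit rules of {S} → CWh | e.
C: inherits non-unit rules of {C} → VhW | e.
V: inherits non-unit rules of {S, V} → CWh | See | e | h.
W: inherits non-unit rules of {W} → VVV | e.

S -> e | CWh; C -> e | VhW; V -> e | h | CWh | See; W -> e | VVV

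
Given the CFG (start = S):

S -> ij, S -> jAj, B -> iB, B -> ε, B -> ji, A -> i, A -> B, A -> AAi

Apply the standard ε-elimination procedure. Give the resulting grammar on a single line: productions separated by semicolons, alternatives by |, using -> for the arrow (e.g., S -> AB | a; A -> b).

S -> ij | jj | jAj; A -> B | i | Ai | AAi; B -> i | iB | ji

Nullable set: {A, B}.
S -> jAj: A nullable, giving jAj | jj.
A -> AAi: A, A nullable, giving AAi | Ai | i.
A -> B: B nullable, giving B.
Drop B -> ε.
B -> iB: B nullable, giving i | iB.
Unchanged (no nullable symbols): S -> ij; A -> i; B -> ji.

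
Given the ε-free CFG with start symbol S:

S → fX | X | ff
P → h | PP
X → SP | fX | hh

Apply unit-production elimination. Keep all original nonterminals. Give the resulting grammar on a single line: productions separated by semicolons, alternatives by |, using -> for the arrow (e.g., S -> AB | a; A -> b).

Unit productions: S->X.
Unit pairs (A ⇒* B via units): (S,X).
S: inherits non-unit rules of {S, X} → SP | fX | ff | hh.
P: inherits non-unit rules of {P} → PP | h.
X: inherits non-unit rules of {X} → SP | fX | hh.

S -> SP | fX | ff | hh; P -> h | PP; X -> SP | fX | hh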